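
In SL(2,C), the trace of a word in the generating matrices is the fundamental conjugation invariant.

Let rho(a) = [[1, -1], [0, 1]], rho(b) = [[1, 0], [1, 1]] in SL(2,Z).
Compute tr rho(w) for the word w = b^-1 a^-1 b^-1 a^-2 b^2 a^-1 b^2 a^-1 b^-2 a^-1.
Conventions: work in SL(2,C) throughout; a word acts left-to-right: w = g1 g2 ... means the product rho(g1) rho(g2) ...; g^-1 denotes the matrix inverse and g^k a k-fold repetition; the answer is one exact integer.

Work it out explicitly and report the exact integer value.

-7

rho(b^-1) = [[1, 0], [-1, 1]]
... * rho(a^-1) = [[1, 1], [0, 1]]  ->  [[1, 1], [-1, 0]]
... * rho(b^-1) = [[1, 0], [-1, 1]]  ->  [[0, 1], [-1, 0]]
... * rho(a^-1) = [[1, 1], [0, 1]]  ->  [[0, 1], [-1, -1]]
... * rho(a^-1) = [[1, 1], [0, 1]]  ->  [[0, 1], [-1, -2]]
... * rho(b) = [[1, 0], [1, 1]]  ->  [[1, 1], [-3, -2]]
... * rho(b) = [[1, 0], [1, 1]]  ->  [[2, 1], [-5, -2]]
... * rho(a^-1) = [[1, 1], [0, 1]]  ->  [[2, 3], [-5, -7]]
... * rho(b) = [[1, 0], [1, 1]]  ->  [[5, 3], [-12, -7]]
... * rho(b) = [[1, 0], [1, 1]]  ->  [[8, 3], [-19, -7]]
... * rho(a^-1) = [[1, 1], [0, 1]]  ->  [[8, 11], [-19, -26]]
... * rho(b^-1) = [[1, 0], [-1, 1]]  ->  [[-3, 11], [7, -26]]
... * rho(b^-1) = [[1, 0], [-1, 1]]  ->  [[-14, 11], [33, -26]]
... * rho(a^-1) = [[1, 1], [0, 1]]  ->  [[-14, -3], [33, 7]]
tr = -14 + 7 = -7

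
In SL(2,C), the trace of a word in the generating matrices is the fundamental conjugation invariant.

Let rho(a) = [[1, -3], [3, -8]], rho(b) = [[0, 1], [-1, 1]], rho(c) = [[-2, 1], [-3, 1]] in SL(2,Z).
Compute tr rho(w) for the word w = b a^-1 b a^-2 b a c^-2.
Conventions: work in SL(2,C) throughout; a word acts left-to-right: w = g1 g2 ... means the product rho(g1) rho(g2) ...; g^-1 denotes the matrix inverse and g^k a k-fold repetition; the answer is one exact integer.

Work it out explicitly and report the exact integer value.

-2006

rho(b) = [[0, 1], [-1, 1]]
... * rho(a^-1) = [[-8, 3], [-3, 1]]  ->  [[-3, 1], [5, -2]]
... * rho(b) = [[0, 1], [-1, 1]]  ->  [[-1, -2], [2, 3]]
... * rho(a^-1) = [[-8, 3], [-3, 1]]  ->  [[14, -5], [-25, 9]]
... * rho(a^-1) = [[-8, 3], [-3, 1]]  ->  [[-97, 37], [173, -66]]
... * rho(b) = [[0, 1], [-1, 1]]  ->  [[-37, -60], [66, 107]]
... * rho(a) = [[1, -3], [3, -8]]  ->  [[-217, 591], [387, -1054]]
... * rho(c^-1) = [[1, -1], [3, -2]]  ->  [[1556, -965], [-2775, 1721]]
... * rho(c^-1) = [[1, -1], [3, -2]]  ->  [[-1339, 374], [2388, -667]]
tr = -1339 + -667 = -2006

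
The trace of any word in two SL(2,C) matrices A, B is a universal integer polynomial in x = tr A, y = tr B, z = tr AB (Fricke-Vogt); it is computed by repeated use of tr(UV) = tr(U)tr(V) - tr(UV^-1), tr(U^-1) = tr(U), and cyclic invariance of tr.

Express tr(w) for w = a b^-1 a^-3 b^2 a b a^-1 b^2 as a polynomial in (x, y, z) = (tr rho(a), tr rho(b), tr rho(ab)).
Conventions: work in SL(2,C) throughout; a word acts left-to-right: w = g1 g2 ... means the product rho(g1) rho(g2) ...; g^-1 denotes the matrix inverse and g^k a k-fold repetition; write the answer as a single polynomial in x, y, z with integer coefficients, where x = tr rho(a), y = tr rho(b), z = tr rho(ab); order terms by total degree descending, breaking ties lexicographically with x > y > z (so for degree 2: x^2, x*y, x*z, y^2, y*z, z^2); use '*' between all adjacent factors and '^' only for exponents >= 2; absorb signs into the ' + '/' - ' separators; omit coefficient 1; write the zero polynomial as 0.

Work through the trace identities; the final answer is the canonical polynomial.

-x^4*y^4*z^2 + 2*x^5*y^3*z + x^3*y^5*z + 2*x^3*y^3*z^3 - x^6*y^2 - x^4*y^4 - 2*x^4*y^2*z^2 - x^2*y^2*z^4 - 6*x^3*y^3*z - x*y^5*z - 2*x*y^3*z^3 + 5*x^4*y^2 + 2*x^2*y^4 + 5*x^2*y^2*z^2 + y^4*z^2 + y^2*z^4 + x^3*y*z + 4*x*y^3*z + x*y*z^3 - 7*x^2*y^2 - y^4 - 4*y^2*z^2 - 2*x*y*z + x^2 + 4*y^2 - 2

and tr(a b a b) = tr(b a) tr(b a) - tr(1)   [split at a repeated b] = z^2 - 2
and tr(a b a) = tr(a) tr(b a) - tr(b)   [square of a] = x*z - y
and tr(b a b a b) = tr(b) tr(a b a b) - tr(a b a)   [square of b] = y*z^2 - x*z - y
next, tr(b a b^3 a) = tr(b) tr(b a b a b) - tr(b a b a)   [square of b] = y^2*z^2 - x*y*z - y^2 - z^2 + 2
next, tr(a b^2) = tr(b) tr(a b) - tr(a)   [square of b] = y*z - x
next, tr(b a b^2) = tr(b) tr(a b^2) - tr(a b)   [square of b] = y^2*z - x*y - z
next, tr(a b^2 a^2 b) = tr(a) tr(b a b^2 a) - tr(b a b^2)   [square of a] = x*y*z^2 - x^2*z - y^2*z + z
next, tr(a^3 b) = tr(a) tr(a b a) - tr(a b)   [square of a] = x^2*z - x*y - z
tr(a^2) = tr(a) tr(a) - tr(1)   [square of a] = x^2 - 2
tr(a^3) = tr(a) tr(a^2) - tr(a)   [square of a] = x^3 - 3*x
tr(a b^2 a^2) = tr(b) tr(a^3 b) - tr(a^3)   [square of b] = x^2*y*z - x^3 - x*y^2 - y*z + 3*x
and tr(b a^2 b^2 a b) = tr(b) tr(a b^2 a^2 b) - tr(a b^2 a^2)   [square of b] = x*y^2*z^2 - 2*x^2*y*z - y^3*z + x^3 + x*y^2 + 2*y*z - 3*x
tr(a b a^2 b) = tr(a) tr(b a b a) - tr(b a b)   [square of a] = x*z^2 - y*z - x
tr(b a^2 b^2 a) = tr(b) tr(a b a^2 b) - tr(a b a^2)   [square of b] = x*y*z^2 - x^2*z - y^2*z + z
next, tr(a b^2 a b^3 a) = tr(b) tr(b a^2 b^2 a b) - tr(b a^2 b^2 a)   [square of b] = x*y^3*z^2 - 2*x^2*y^2*z - y^4*z + x^3*y + x*y^3 - x*y*z^2 + x^2*z + 3*y^2*z - 3*x*y - z
tr(a b a b a b) = tr(a b) tr(a b a b) - tr(a^-1 b^-1)   [split at a repeated a] = z^3 - 3*z
and tr(a b^2 a b a b) = tr(b) tr(a b a b a b) - tr(a b a b a)   [square of b] = y*z^3 - x*z^2 - 2*y*z + x
tr(a b a b^2 a b^2) = tr(b) tr(a b^2 a b a b) - tr(a b^2 a b a)   [square of b] = y^2*z^3 - 2*x*y*z^2 + x^2*z - y^2*z + x*y - z
next, tr(a b^2 a b^3 a b) = tr(b) tr(a b a b^2 a b^2) - tr(a b a b^2 a b)   [square of b] = y^3*z^3 - 2*x*y^2*z^2 + x^2*y*z - y^3*z - y*z^3 + x*y^2 + x*z^2 + y*z - x
and tr(b^2 a b^3 a b^-1 a) = tr(a b^2 a b^3 a) tr(b) - tr(a b^2 a b^3 a b)   [inverse elimination on b] = x*y^4*z^2 - 2*x^2*y^3*z - y^5*z - y^3*z^3 + x^3*y^2 + x*y^4 + x*y^2*z^2 + 4*y^3*z + y*z^3 - 4*x*y^2 - x*z^2 - 2*y*z + x
tr(b^2 a b^-1 a^-1 b^2 a b) = tr(b^2 a b^3 a b^-1) tr(a) - tr(b^2 a b^3 a b^-1 a)   [inverse elimination on a] = -x*y^4*z^2 + 2*x^2*y^3*z + y^5*z + y^3*z^3 - x^3*y^2 - x*y^4 - x^2*y*z - 4*y^3*z - y*z^3 + 3*x*y^2 + 2*y*z + x
and tr(b^2 a b a b^2) = tr(b) tr(a b a b^3) - tr(a b a b^2)   [square of b] = y^3*z^2 - x*y^2*z - y^3 - 2*y*z^2 + x*z + 3*y
next, tr(a b^2 a b a b^2 a) = tr(a) tr(b^2 a b a b^2 a) - tr(b^2 a b a b^2)   [square of a] = x*y^2*z^3 - 2*x^2*y*z^2 - y^3*z^2 + x^3*z + x^2*y + y^3 + 2*y*z^2 - 2*x*z - 3*y
tr(a b a b a b a b) = tr(b a b a) tr(b a b a) - tr(1)   [split at a repeated b] = z^4 - 4*z^2 + 2
tr(a b a b a b a) = tr(a) tr(b a b a b a) - tr(b a b a b)   [square of a] = x*z^3 - y*z^2 - 2*x*z + y
and tr(a b a b^2 a b a b) = tr(b) tr(a b a b a b a b) - tr(a b a b a b a)   [square of b] = y*z^4 - x*z^3 - 3*y*z^2 + 2*x*z + y
tr(a b^2 a) = tr(b) tr(a^2 b) - tr(a^2)   [square of b] = x*y*z - x^2 - y^2 + 2
next, tr(b a b^2 a b) = tr(b) tr(a b^2 a b) - tr(a b^2 a)   [square of b] = y^2*z^2 - 2*x*y*z + x^2 - 2
tr(a b a b^2 a b a) = tr(a) tr(b a b^2 a b a) - tr(b a b^2 a b)   [square of a] = x*y*z^3 - x^2*z^2 - y^2*z^2 + 2
tr(a b^2 a b a b^2 a b) = tr(b) tr(a b a b^2 a b a b) - tr(a b a b^2 a b a)   [square of b] = y^2*z^4 - 2*x*y*z^3 + x^2*z^2 - 2*y^2*z^2 + 2*x*y*z + y^2 - 2
and tr(b^2 a b a b^2 a b^-1 a) = tr(a b^2 a b a b^2 a) tr(b) - tr(a b^2 a b a b^2 a b)   [inverse elimination on b] = x*y^3*z^3 - 2*x^2*y^2*z^2 - y^4*z^2 - y^2*z^4 + x^3*y*z + 2*x*y*z^3 + x^2*y^2 - x^2*z^2 + y^4 + 4*y^2*z^2 - 4*x*y*z - 4*y^2 + 2
next, tr(b^2 a b^-1 a^-1 b^2 a b a) = tr(b^2 a b a b^2 a b^-1) tr(a) - tr(b^2 a b a b^2 a b^-1 a)   [inverse elimination on a] = -x*y^3*z^3 + 2*x^2*y^2*z^2 + y^4*z^2 + y^2*z^4 - x^3*y*z - x*y*z^3 - x^2*y^2 - y^4 - 4*y^2*z^2 + 2*x*y*z + x^2 + 4*y^2 - 2
next, tr(b^2 a b a^-1 b^2 a b^-1 a^-1) = tr(b^2 a b^-1 a^-1 b^2 a b) tr(a) - tr(b^2 a b^-1 a^-1 b^2 a b a)   [inverse elimination on a] = -x^2*y^4*z^2 + 2*x^3*y^3*z + x*y^5*z + 2*x*y^3*z^3 - x^4*y^2 - x^2*y^4 - 2*x^2*y^2*z^2 - y^4*z^2 - y^2*z^4 - 4*x*y^3*z + 4*x^2*y^2 + y^4 + 4*y^2*z^2 - 4*y^2 + 2
and tr(b a b a^-1 b^2 a) = tr(b^2 a b a b) tr(a) - tr(b^2 a b a b a)   [inverse elimination on a] = x*y^2*z^2 - x^2*y*z - y*z^3 - x*y^2 + 2*y*z + x
and tr(a^-1 b^2 a b a^-1 b^2 a b^-1 a^-1) = tr(b^2 a b a^-1 b^2 a b^-1 a^-1) tr(a) - tr(b^2 a b a^-1 b^2 a b^-1)   [inverse elimination on a] = -x^3*y^4*z^2 + 2*x^4*y^3*z + x^2*y^5*z + 2*x^2*y^3*z^3 - x^5*y^2 - x^3*y^4 - 2*x^3*y^2*z^2 - x*y^4*z^2 - x*y^2*z^4 - 4*x^2*y^3*z + 4*x^3*y^2 + x*y^4 + 3*x*y^2*z^2 + x^2*y*z + y*z^3 - 3*x*y^2 - 2*y*z + x
tr(a b^-1 a^-3 b^2 a b a^-1 b^2) = tr(a^-1 b^2 a b a^-1 b^2 a b^-1 a^-1) tr(a) - tr(a^-1 b^2 a b a^-1 b^2 a b^-1)   [inverse elimination on a] = -x^4*y^4*z^2 + 2*x^5*y^3*z + x^3*y^5*z + 2*x^3*y^3*z^3 - x^6*y^2 - x^4*y^4 - 2*x^4*y^2*z^2 - x^2*y^2*z^4 - 6*x^3*y^3*z - x*y^5*z - 2*x*y^3*z^3 + 5*x^4*y^2 + 2*x^2*y^4 + 5*x^2*y^2*z^2 + y^4*z^2 + y^2*z^4 + x^3*y*z + 4*x*y^3*z + x*y*z^3 - 7*x^2*y^2 - y^4 - 4*y^2*z^2 - 2*x*y*z + x^2 + 4*y^2 - 2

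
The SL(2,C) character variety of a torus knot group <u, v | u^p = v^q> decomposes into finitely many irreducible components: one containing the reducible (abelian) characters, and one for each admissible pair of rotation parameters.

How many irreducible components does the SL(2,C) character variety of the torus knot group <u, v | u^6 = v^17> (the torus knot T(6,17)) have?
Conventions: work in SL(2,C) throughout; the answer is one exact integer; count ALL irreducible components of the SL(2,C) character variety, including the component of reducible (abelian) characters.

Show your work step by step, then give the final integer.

For T(6,17): irreducibility forces the central element u^6 = v^17 to one of +I, -I.
On an irreducible component, tr(u) is locked at 2*cos(pi*alpha/6) for some alpha in 1..5, and tr(v) at 2*cos(pi*beta/17) for some beta in 1..16.
The two central values (-1)^alpha I and (-1)^beta I must be the same matrix, so alpha and beta share a parity.
count pairs: odd alpha (3 choices) x odd beta (8), plus even alpha (2) x even beta (8): 3*8 + 2*8 = 40.
components with irreducible characters: 40; plus the single component of reducible (abelian) characters: total 41.

41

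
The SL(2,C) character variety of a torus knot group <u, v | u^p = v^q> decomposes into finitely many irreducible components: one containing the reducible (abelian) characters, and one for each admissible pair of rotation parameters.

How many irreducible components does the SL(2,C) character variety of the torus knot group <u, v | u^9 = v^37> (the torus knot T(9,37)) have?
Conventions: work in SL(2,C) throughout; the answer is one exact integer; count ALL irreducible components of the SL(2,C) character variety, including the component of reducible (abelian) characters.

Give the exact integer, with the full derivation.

Gamma = < u, v | u^9 = v^37 > (torus knot T(9,37)); the central element u^9 = v^37 acts as +I or -I in any irreducible SL(2,C) representation.
This locks tr(u) to 2*cos(pi*alpha/9), alpha in 1..8, and tr(v) to 2*cos(pi*beta/37), beta in 1..36, on each component of irreducible characters.
Consistency of u^9 = (-1)^alpha I with v^37 = (-1)^beta I forces alpha = beta (mod 2).
Counting: 4 odd alphas x 18 odd betas + 4 even alphas x 18 even betas = 72 + 72 = 144.
components with irreducible characters: 144; plus the single component of reducible (abelian) characters: total 145.

145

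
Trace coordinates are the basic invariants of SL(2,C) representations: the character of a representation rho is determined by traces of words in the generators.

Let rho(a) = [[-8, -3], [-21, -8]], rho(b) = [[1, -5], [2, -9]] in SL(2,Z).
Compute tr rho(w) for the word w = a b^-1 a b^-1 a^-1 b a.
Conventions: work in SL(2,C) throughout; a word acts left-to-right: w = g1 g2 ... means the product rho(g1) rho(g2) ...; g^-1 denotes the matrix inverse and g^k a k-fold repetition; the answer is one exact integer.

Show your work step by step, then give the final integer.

3372328

rho(a) = [[-8, -3], [-21, -8]]
... * rho(b^-1) = [[-9, 5], [-2, 1]]  ->  [[78, -43], [205, -113]]
... * rho(a) = [[-8, -3], [-21, -8]]  ->  [[279, 110], [733, 289]]
... * rho(b^-1) = [[-9, 5], [-2, 1]]  ->  [[-2731, 1505], [-7175, 3954]]
... * rho(a^-1) = [[-8, 3], [21, -8]]  ->  [[53453, -20233], [140434, -53157]]
... * rho(b) = [[1, -5], [2, -9]]  ->  [[12987, -85168], [34120, -223757]]
... * rho(a) = [[-8, -3], [-21, -8]]  ->  [[1684632, 642383], [4425937, 1687696]]
tr = 1684632 + 1687696 = 3372328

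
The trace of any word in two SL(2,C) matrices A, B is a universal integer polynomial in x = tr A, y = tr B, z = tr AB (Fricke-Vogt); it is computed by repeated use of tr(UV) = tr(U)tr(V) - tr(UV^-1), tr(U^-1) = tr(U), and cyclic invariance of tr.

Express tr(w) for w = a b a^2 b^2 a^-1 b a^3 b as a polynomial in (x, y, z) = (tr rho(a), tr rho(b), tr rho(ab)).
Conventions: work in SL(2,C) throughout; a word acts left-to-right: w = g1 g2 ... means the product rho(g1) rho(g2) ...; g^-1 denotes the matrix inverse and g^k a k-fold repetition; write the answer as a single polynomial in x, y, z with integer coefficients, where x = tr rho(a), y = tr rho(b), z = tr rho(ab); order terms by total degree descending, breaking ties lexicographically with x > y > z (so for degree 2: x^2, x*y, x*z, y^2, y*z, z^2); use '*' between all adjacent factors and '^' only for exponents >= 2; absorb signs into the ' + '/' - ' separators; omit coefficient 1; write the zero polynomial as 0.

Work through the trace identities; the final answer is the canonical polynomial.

tr(a b a b) = tr(b a)*tr(b a) - tr(1)  (split on b) = z^2 - 2
tr(b a b a b a) = tr(a b a b)*tr(a b) - tr(b a)  (split on a) = z^3 - 3*z
tr(a b a) = tr(a)*tr(b a) - tr(b)  (reduce the a square) = x*z - y
tr(b a b a b) = tr(b)*tr(a b a b) - tr(a b a)  (reduce the b square) = y*z^2 - x*z - y
tr(a b a b a^2 b) = tr(a)*tr(b a b a b a) - tr(b a b a b)  (reduce the a square) = x*z^3 - y*z^2 - 2*x*z + y
tr(b a b) = tr(b)*tr(a b) - tr(a)  (reduce the b square) = y*z - x
tr(b a b a^2) = tr(a)*tr(b a b a) - tr(b a b)  (reduce the a square) = x*z^2 - y*z - x
tr(a b a b a^2) = tr(a)*tr(b a b a^2) - tr(b a b a)  (reduce the a square) = x^2*z^2 - x*y*z - x^2 - z^2 + 2
tr(b a b a^2 b^2 a) = tr(b)*tr(a b a b a^2 b) - tr(a b a b a^2)  (reduce the b square) = x*y*z^3 - x^2*z^2 - y^2*z^2 - x*y*z + x^2 + y^2 + z^2 - 2
tr(b^2 a b) = tr(b)*tr(a b^2) - tr(a b)  (reduce the b square) = y^2*z - x*y - z
tr(a b a^2 b^2) = tr(a)*tr(b^2 a b a) - tr(b^2 a b)  (reduce the a square) = x*y*z^2 - x^2*z - y^2*z + z
tr(b a b a^2 b^2) = tr(b)*tr(a b a^2 b^2) - tr(a b a^2 b)  (reduce the b square) = x*y^2*z^2 - x^2*y*z - y^3*z - x*z^2 + 2*y*z + x
tr(b a^2 b a b a^2 b) = tr(a)*tr(b a b a^2 b^2 a) - tr(b a b a^2 b^2)  (reduce the a square) = x^2*y*z^3 - x^3*z^2 - 2*x*y^2*z^2 + y^3*z + x^3 + x*y^2 + 2*x*z^2 - 2*y*z - 3*x
tr(a^2 b a) = tr(a)*tr(b a^2) - tr(b a)  (reduce the a square) = x^2*z - x*y - z
tr(b a^2 b a b) = tr(b)*tr(a^2 b a b) - tr(a^2 b a)  (reduce the b square) = x*y*z^2 - x^2*z - y^2*z + z
tr(b a^2 b a b a^2) = tr(a)*tr(b a^2 b a b a) - tr(b a^2 b a b)  (reduce the a square) = x^2*z^3 - 2*x*y*z^2 - x^2*z + y^2*z + x*y - z
tr(a b a b a^2 b^3 a) = tr(b)*tr(b a^2 b a b a^2 b) - tr(b a^2 b a b a^2)  (reduce the b square) = x^2*y^2*z^3 - x^3*y*z^2 - 2*x*y^3*z^2 - x^2*z^3 + y^4*z + x^3*y + x*y^3 + 4*x*y*z^2 + x^2*z - 3*y^2*z - 4*x*y + z
tr(a b a b a^2 b^3) = tr(b)*tr(a b a b a^2 b^2) - tr(a b a b a^2 b)  (reduce the b square) = x*y^2*z^3 - x^2*y*z^2 - y^3*z^2 - x*y^2*z - x*z^3 + x^2*y + y^3 + 2*y*z^2 + 2*x*z - 3*y
tr(b a^3 b a b a^2 b^2) = tr(a)*tr(a b a b a^2 b^3 a) - tr(a b a b a^2 b^3)  (reduce the a square) = x^3*y^2*z^3 - x^4*y*z^2 - 2*x^2*y^3*z^2 - x^3*z^3 + x*y^4*z - x*y^2*z^3 + x^4*y + x^2*y^3 + 5*x^2*y*z^2 + y^3*z^2 + x^3*z - 2*x*y^2*z + x*z^3 - 5*x^2*y - y^3 - 2*y*z^2 - x*z + 3*y
tr(a b a b a b a b) = tr(a b a b a b)*tr(a b) - tr(b a b a)  (split on a) = z^4 - 4*z^2 + 2
tr(b a b a b^2 a b a) = tr(b)*tr(a b a b a b a b) - tr(a b a b a b a)  (reduce the b square) = y*z^4 - x*z^3 - 3*y*z^2 + 2*x*z + y
tr(a b^2 a b a b) = tr(b)*tr(a b a b a b) - tr(a b a b a)  (reduce the b square) = y*z^3 - x*z^2 - 2*y*z + x
tr(b a b a b^2 a b) = tr(b)*tr(a b^2 a b a b) - tr(a b^2 a b a)  (reduce the b square) = y^2*z^3 - 2*x*y*z^2 + x^2*z - y^2*z + x*y - z
tr(b^2 a b a^2 b a b a) = tr(a)*tr(b a b a b^2 a b a) - tr(b a b a b^2 a b)  (reduce the a square) = x*y*z^4 - x^2*z^3 - y^2*z^3 - x*y*z^2 + x^2*z + y^2*z + z
tr(b^2) = tr(b)*tr(b) - tr(1)  (reduce the b square) = y^2 - 2
tr(a b^2 a) = tr(a)*tr(b^2 a) - tr(b^2)  (reduce the a square) = x*y*z - x^2 - y^2 + 2
tr(b a b^2 a b) = tr(b)*tr(a b^2 a b) - tr(a b^2 a)  (reduce the b square) = y^2*z^2 - 2*x*y*z + x^2 - 2
tr(a b a^2 b a b^2) = tr(a)*tr(b a b^2 a b a) - tr(b a b^2 a b)  (reduce the a square) = x*y*z^3 - x^2*z^2 - y^2*z^2 + 2
tr(b^2 a b a^2 b a b) = tr(b)*tr(a b a^2 b a b^2) - tr(a b a^2 b a b)  (reduce the b square) = x*y^2*z^3 - x^2*y*z^2 - y^3*z^2 - x*z^3 + y*z^2 + 2*x*z + y
tr(b a b a^2 b^2 a b a^2) = tr(a)*tr(b^2 a b a^2 b a b a) - tr(b^2 a b a^2 b a b)  (reduce the a square) = x^2*y*z^4 - x^3*z^3 - 2*x*y^2*z^3 + y^3*z^2 + x^3*z + x*y^2*z + x*z^3 - y*z^2 - x*z - y
tr(a b a b a b a^2 b) = tr(a)*tr(b a b a b a b a) - tr(b a b a b a b)  (reduce the a square) = x*z^4 - y*z^3 - 3*x*z^2 + 2*y*z + x
tr(a b a b a b a^2) = tr(a)*tr(a b a b a b a) - tr(a b a b a b)  (reduce the a square) = x^2*z^3 - x*y*z^2 - 2*x^2*z - z^3 + x*y + 3*z
tr(b a b a^2 b^2 a b a) = tr(b)*tr(a b a b a b a^2 b) - tr(a b a b a b a^2)  (reduce the b square) = x*y*z^4 - x^2*z^3 - y^2*z^3 - 2*x*y*z^2 + 2*x^2*z + 2*y^2*z + z^3 - 3*z
tr(b a^3 b a b a^2 b^2 a) = tr(a)*tr(b a b a^2 b^2 a b a^2) - tr(b a b a^2 b^2 a b a)  (reduce the a square) = x^3*y*z^4 - x^4*z^3 - 2*x^2*y^2*z^3 + x*y^3*z^2 - x*y*z^4 + x^4*z + x^2*y^2*z + 2*x^2*z^3 + y^2*z^3 + x*y*z^2 - 3*x^2*z - 2*y^2*z - z^3 - x*y + 3*z
tr(a b a^2 b^2 a^-1 b a^3 b) = tr(b a^3 b a b a^2 b^2)*tr(a) - tr(b a^3 b a b a^2 b^2 a)  (eliminate a^-1) = x^4*y^2*z^3 - x^5*y*z^2 - 2*x^3*y^3*z^2 - x^3*y*z^4 + x^2*y^4*z + x^2*y^2*z^3 + x^5*y + x^3*y^3 + 5*x^3*y*z^2 + x*y*z^4 - 3*x^2*y^2*z - x^2*z^3 - y^2*z^3 - 5*x^3*y - x*y^3 - 3*x*y*z^2 + 2*x^2*z + 2*y^2*z + z^3 + 4*x*y - 3*z

x^4*y^2*z^3 - x^5*y*z^2 - 2*x^3*y^3*z^2 - x^3*y*z^4 + x^2*y^4*z + x^2*y^2*z^3 + x^5*y + x^3*y^3 + 5*x^3*y*z^2 + x*y*z^4 - 3*x^2*y^2*z - x^2*z^3 - y^2*z^3 - 5*x^3*y - x*y^3 - 3*x*y*z^2 + 2*x^2*z + 2*y^2*z + z^3 + 4*x*y - 3*z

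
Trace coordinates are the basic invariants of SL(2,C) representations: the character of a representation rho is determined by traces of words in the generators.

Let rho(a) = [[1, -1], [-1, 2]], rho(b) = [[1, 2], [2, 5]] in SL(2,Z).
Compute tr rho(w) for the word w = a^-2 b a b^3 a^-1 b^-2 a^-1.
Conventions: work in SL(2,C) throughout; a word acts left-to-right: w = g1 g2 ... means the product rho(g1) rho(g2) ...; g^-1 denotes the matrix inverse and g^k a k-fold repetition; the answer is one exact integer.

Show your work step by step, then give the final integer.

rho(a^-1) = [[2, 1], [1, 1]]
... * rho(a^-1) = [[2, 1], [1, 1]]  ->  [[5, 3], [3, 2]]
... * rho(b) = [[1, 2], [2, 5]]  ->  [[11, 25], [7, 16]]
... * rho(a) = [[1, -1], [-1, 2]]  ->  [[-14, 39], [-9, 25]]
... * rho(b) = [[1, 2], [2, 5]]  ->  [[64, 167], [41, 107]]
... * rho(b) = [[1, 2], [2, 5]]  ->  [[398, 963], [255, 617]]
... * rho(b) = [[1, 2], [2, 5]]  ->  [[2324, 5611], [1489, 3595]]
... * rho(a^-1) = [[2, 1], [1, 1]]  ->  [[10259, 7935], [6573, 5084]]
... * rho(b^-1) = [[5, -2], [-2, 1]]  ->  [[35425, -12583], [22697, -8062]]
... * rho(b^-1) = [[5, -2], [-2, 1]]  ->  [[202291, -83433], [129609, -53456]]
... * rho(a^-1) = [[2, 1], [1, 1]]  ->  [[321149, 118858], [205762, 76153]]
tr = 321149 + 76153 = 397302

397302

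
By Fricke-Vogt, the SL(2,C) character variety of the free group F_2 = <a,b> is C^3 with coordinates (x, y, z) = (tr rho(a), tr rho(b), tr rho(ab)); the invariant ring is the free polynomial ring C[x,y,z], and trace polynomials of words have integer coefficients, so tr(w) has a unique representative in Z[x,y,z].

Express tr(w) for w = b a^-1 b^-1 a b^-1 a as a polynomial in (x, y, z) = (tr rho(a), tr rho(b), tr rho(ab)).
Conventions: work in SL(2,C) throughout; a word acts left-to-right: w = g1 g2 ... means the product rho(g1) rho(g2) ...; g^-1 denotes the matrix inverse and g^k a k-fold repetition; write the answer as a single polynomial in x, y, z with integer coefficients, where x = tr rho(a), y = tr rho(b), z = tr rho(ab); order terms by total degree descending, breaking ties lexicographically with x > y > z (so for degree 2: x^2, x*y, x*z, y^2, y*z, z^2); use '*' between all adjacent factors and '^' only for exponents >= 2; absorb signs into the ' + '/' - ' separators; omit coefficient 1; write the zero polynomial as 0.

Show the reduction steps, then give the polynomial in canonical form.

-x^2*y^2*z + x^3*y + x*y^3 + 2*x*y*z^2 - x^2*z - y^2*z - z^3 - 3*x*y + 3*z

so trace(b^2 a) = trace(b) * trace(a b) - trace(a) = y*z - x
reduce: trace(b^2) = trace(b) * trace(b) - trace(1) = y^2 - 2
trace(b a^2 b) = trace(a) * trace(b^2 a) - trace(b^2) = x*y*z - x^2 - y^2 + 2
so trace(b a b a) = trace(a b) * trace(a b) - trace(1)   [split at repeated a] = z^2 - 2
trace(b a^2 b a) = trace(a) * trace(b a b a) - trace(b a b) = x*z^2 - y*z - x
reduce: trace(a^2 b a^-1 b) = trace(b a^2 b) * trace(a) - trace(b a^2 b a) = x^2*y*z - x^3 - x*y^2 - x*z^2 + y*z + 3*x
trace(a b a^-1 b^-1 a) = trace(a^2 b a^-1) * trace(b) - trace(a^2 b a^-1 b) = -x^2*y*z + x^3 + x*y^2 + x*z^2 - 3*x
reduce: trace(a b a) = trace(a) * trace(b a) - trace(b) = x*z - y
trace(a b a b a b) = trace(a b) * trace(a b a b) - trace(a^-1 b^-1)   [split at repeated a] = z^3 - 3*z
so trace(b^-1 a b a b a) = trace(a b a b a) * trace(b) - trace(a b a b a b) = x*y*z^2 - y^2*z - z^3 - x*y + 3*z
trace(a b a^-1 b^-1 a b) = trace(b^-1 a b a b) * trace(a) - trace(b^-1 a b a b a) = -x*y*z^2 + x^2*z + y^2*z + z^3 - 3*z
trace(b a^-1 b^-1 a b^-1 a) = trace(a b a^-1 b^-1 a) * trace(b) - trace(a b a^-1 b^-1 a b) = -x^2*y^2*z + x^3*y + x*y^3 + 2*x*y*z^2 - x^2*z - y^2*z - z^3 - 3*x*y + 3*z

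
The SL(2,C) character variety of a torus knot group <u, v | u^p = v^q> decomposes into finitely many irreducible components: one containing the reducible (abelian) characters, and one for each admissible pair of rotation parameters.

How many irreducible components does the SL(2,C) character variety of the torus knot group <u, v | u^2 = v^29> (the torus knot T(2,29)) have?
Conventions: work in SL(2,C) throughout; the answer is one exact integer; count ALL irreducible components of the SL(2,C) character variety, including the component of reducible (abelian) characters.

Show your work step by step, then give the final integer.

15

Gamma = < u, v | u^2 = v^29 > (torus knot T(2,29)); the central element u^2 = v^29 acts as +I or -I in any irreducible SL(2,C) representation.
On an irreducible component, tr(u) is locked at 2*cos(pi*alpha/2) for some alpha in 1..1, and tr(v) at 2*cos(pi*beta/29) for some beta in 1..28.
Consistency of u^2 = (-1)^alpha I with v^29 = (-1)^beta I forces alpha = beta (mod 2).
Counting: 1 odd alphas x 14 odd betas + 0 even alphas x 14 even betas = 14 + 0 = 14.
components with irreducible characters: 14; plus the single component of reducible (abelian) characters: total 15.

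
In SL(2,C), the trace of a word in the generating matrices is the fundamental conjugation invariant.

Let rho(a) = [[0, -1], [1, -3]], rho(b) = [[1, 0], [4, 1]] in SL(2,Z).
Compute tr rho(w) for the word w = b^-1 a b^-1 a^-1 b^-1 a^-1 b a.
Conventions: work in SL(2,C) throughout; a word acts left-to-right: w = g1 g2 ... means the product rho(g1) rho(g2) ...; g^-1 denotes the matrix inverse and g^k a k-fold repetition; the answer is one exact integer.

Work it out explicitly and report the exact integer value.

rho(b^-1) = [[1, 0], [-4, 1]]
... * rho(a) = [[0, -1], [1, -3]]  ->  [[0, -1], [1, 1]]
... * rho(b^-1) = [[1, 0], [-4, 1]]  ->  [[4, -1], [-3, 1]]
... * rho(a^-1) = [[-3, 1], [-1, 0]]  ->  [[-11, 4], [8, -3]]
... * rho(b^-1) = [[1, 0], [-4, 1]]  ->  [[-27, 4], [20, -3]]
... * rho(a^-1) = [[-3, 1], [-1, 0]]  ->  [[77, -27], [-57, 20]]
... * rho(b) = [[1, 0], [4, 1]]  ->  [[-31, -27], [23, 20]]
... * rho(a) = [[0, -1], [1, -3]]  ->  [[-27, 112], [20, -83]]
tr = -27 + -83 = -110

-110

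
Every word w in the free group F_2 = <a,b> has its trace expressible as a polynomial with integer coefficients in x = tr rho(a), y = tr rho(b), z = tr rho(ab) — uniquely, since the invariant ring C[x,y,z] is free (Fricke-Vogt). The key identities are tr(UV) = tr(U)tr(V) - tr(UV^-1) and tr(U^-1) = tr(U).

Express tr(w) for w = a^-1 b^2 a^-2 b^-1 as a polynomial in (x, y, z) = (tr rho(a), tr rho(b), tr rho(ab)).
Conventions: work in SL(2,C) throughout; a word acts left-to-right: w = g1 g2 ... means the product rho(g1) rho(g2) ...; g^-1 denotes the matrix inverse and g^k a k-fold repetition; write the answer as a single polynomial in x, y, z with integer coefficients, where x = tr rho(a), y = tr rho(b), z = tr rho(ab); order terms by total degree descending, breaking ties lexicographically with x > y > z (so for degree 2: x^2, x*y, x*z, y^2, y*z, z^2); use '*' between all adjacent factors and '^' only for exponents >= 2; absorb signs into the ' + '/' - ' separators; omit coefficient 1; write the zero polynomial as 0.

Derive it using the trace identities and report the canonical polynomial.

x^2*y^2*z - x*y^3 - x*y*z^2 - x^2*z + 2*x*y + z

tr(b^2) = tr(b) tr(b) - tr(1)  (reduce the b square) = y^2 - 2
tr(b^2 a) = tr(b) tr(a b) - tr(a)  (reduce the b square) = y*z - x
tr(b^2 a^-1) = tr(b^2) tr(a) - tr(b^2 a)  (eliminate a^-1) = x*y^2 - y*z - x
tr(a^-1 b^2 a^-1) = tr(b^2 a^-1) tr(a) - tr(b^2)  (eliminate a^-1) = x^2*y^2 - x*y*z - x^2 - y^2 + 2
tr(b^3) = tr(b) tr(b^2) - tr(b)  (reduce the b square) = y^3 - 3*y
tr(b^3 a) = tr(b) tr(b a b) - tr(b a)  (reduce the b square) = y^2*z - x*y - z
tr(b^2 a^-1 b) = tr(b^3) tr(a) - tr(b^3 a)  (eliminate a^-1) = x*y^3 - y^2*z - 2*x*y + z
tr(a b a b) = tr(a b) tr(a b) - tr(1)  (split on a) = z^2 - 2
tr(a b a) = tr(a) tr(b a) - tr(b)  (reduce the a square) = x*z - y
tr(b a b^2 a) = tr(b) tr(a b a b) - tr(a b a)  (reduce the b square) = y*z^2 - x*z - y
tr(b^2 a^-1 b a) = tr(b a b^2) tr(a) - tr(b a b^2 a)  (eliminate a^-1) = x*y^2*z - x^2*y - y*z^2 + y
tr(a^-1 b^2 a^-1 b) = tr(b^2 a^-1 b) tr(a) - tr(b^2 a^-1 b a)  (eliminate a^-1) = x^2*y^3 - 2*x*y^2*z - x^2*y + y*z^2 + x*z - y
tr(b^-1 a^-1 b^2 a^-1) = tr(a^-1 b^2 a^-1) tr(b) - tr(a^-1 b^2 a^-1 b)  (eliminate b^-1) = x*y^2*z - y^3 - y*z^2 - x*z + 3*y
tr(a^-1 b) = tr(b) tr(a) - tr(b a)  (eliminate a^-1) = x*y - z
tr(a^-1 b^2 a^-2 b^-1) = tr(b^-1 a^-1 b^2 a^-1) tr(a) - tr(b^-1 a^-1 b^2)  (eliminate a^-1) = x^2*y^2*z - x*y^3 - x*y*z^2 - x^2*z + 2*x*y + z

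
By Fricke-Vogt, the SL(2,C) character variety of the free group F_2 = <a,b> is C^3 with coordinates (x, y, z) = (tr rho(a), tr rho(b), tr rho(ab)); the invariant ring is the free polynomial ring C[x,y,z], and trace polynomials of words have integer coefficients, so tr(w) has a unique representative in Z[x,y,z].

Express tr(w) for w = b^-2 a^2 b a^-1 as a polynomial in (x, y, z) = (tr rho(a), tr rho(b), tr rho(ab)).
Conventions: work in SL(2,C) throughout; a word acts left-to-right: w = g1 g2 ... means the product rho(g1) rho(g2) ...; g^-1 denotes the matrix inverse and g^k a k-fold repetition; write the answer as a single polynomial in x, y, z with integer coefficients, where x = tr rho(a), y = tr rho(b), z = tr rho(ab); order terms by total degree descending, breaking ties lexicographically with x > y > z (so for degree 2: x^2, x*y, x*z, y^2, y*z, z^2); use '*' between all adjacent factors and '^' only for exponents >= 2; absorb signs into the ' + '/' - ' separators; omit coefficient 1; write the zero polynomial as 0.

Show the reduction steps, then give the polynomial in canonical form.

-x^2*y^2*z + x^3*y + x*y^3 + x*y*z^2 - 3*x*y - z

tr(b^2 a) = tr(b) tr(a b) - tr(a) = y*z - x
next, tr(b^2) = tr(b) tr(b) - tr(1) = y^2 - 2
tr(b a^2 b) = tr(a) tr(b^2 a) - tr(b^2) = x*y*z - x^2 - y^2 + 2
and tr(b a b a) = tr(a b) tr(a b) - tr(1)   [split at repeated a] = z^2 - 2
tr(b a^2 b a) = tr(a) tr(b a b a) - tr(b a b) = x*z^2 - y*z - x
tr(a^2 b a^-1 b) = tr(b a^2 b) tr(a) - tr(b a^2 b a) = x^2*y*z - x^3 - x*y^2 - x*z^2 + y*z + 3*x
and tr(a^2 b a^-1 b^-1) = tr(a^2 b a^-1) tr(b) - tr(a^2 b a^-1 b) = -x^2*y*z + x^3 + x*y^2 + x*z^2 - 3*x
tr(b^-2 a^2 b a^-1) = tr(a^2 b a^-1 b^-1) tr(b) - tr(a^2 b a^-1) = -x^2*y^2*z + x^3*y + x*y^3 + x*y*z^2 - 3*x*y - z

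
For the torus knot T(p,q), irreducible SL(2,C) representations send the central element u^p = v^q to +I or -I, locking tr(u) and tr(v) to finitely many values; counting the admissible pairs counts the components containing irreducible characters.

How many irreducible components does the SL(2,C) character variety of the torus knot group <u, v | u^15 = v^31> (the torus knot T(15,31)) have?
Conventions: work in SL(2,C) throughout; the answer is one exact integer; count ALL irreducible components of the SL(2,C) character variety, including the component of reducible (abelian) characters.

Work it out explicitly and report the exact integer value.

For T(15,31): irreducibility forces the central element u^15 = v^31 to one of +I, -I.
On an irreducible component, tr(u) is locked at 2*cos(pi*alpha/15) for some alpha in 1..14, and tr(v) at 2*cos(pi*beta/31) for some beta in 1..30.
The two central values (-1)^alpha I and (-1)^beta I must be the same matrix, so alpha and beta share a parity.
count pairs: odd alpha (7 choices) x odd beta (15), plus even alpha (7) x even beta (15): 7*15 + 7*15 = 210.
components with irreducible characters: 210; plus the single component of reducible (abelian) characters: total 211.

211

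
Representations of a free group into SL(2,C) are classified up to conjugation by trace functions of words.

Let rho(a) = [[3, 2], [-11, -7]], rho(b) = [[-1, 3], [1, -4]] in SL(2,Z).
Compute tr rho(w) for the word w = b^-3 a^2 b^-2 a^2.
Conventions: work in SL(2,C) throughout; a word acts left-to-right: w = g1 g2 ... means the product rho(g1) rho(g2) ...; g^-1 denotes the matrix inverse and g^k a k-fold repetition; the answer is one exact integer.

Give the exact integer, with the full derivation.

-1109181

rho(b^-1) = [[-4, -3], [-1, -1]]
... * rho(b^-1) = [[-4, -3], [-1, -1]]  ->  [[19, 15], [5, 4]]
... * rho(b^-1) = [[-4, -3], [-1, -1]]  ->  [[-91, -72], [-24, -19]]
... * rho(a) = [[3, 2], [-11, -7]]  ->  [[519, 322], [137, 85]]
... * rho(a) = [[3, 2], [-11, -7]]  ->  [[-1985, -1216], [-524, -321]]
... * rho(b^-1) = [[-4, -3], [-1, -1]]  ->  [[9156, 7171], [2417, 1893]]
... * rho(b^-1) = [[-4, -3], [-1, -1]]  ->  [[-43795, -34639], [-11561, -9144]]
... * rho(a) = [[3, 2], [-11, -7]]  ->  [[249644, 154883], [65901, 40886]]
... * rho(a) = [[3, 2], [-11, -7]]  ->  [[-954781, -584893], [-252043, -154400]]
tr = -954781 + -154400 = -1109181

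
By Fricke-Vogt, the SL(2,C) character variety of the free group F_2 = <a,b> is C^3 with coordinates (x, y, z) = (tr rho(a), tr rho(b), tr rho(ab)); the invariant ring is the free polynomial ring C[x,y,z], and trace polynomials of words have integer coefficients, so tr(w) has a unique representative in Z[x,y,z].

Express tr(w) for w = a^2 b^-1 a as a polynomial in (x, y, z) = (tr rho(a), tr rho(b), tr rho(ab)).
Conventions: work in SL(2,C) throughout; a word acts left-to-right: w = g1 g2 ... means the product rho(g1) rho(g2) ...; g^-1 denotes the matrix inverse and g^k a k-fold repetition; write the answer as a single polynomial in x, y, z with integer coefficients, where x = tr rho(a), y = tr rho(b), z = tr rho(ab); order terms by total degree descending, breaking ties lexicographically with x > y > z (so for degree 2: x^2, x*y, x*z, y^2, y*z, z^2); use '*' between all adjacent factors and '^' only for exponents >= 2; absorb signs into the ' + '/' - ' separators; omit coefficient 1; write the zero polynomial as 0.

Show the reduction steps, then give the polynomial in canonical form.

reduce: trace(a^2) = trace(a) trace(a) - trace(1)  (reduce the a square) = x^2 - 2
trace(a^3) = trace(a) trace(a^2) - trace(a)  (reduce the a square) = x^3 - 3*x
trace(a b a) = trace(a) trace(b a) - trace(b)  (reduce the a square) = x*z - y
so trace(a^3 b) = trace(a) trace(a b a) - trace(a b)  (reduce the a square) = x^2*z - x*y - z
trace(a^2 b^-1 a) = trace(a^3) trace(b) - trace(a^3 b)  (eliminate b^-1) = x^3*y - x^2*z - 2*x*y + z

x^3*y - x^2*z - 2*x*y + z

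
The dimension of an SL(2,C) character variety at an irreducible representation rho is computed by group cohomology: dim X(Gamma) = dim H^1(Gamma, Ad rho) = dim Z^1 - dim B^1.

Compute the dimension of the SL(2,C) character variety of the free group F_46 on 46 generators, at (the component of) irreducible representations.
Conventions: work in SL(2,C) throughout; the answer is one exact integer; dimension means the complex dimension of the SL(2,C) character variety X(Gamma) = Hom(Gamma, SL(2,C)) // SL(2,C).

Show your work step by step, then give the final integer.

The free group F_46: 46 generators, no relators.
Z^1(Gamma, Ad rho) = (sl_2)^46: a cocycle is a free choice of one sl_2 vector per generator, so dim Z^1 = 3*46 = 138.
At an irreducible rho the centralizer of the image in sl_2 is 0, so the coboundary map sl_2 -> Z^1 is injective: dim B^1 = 3.
dim X = dim H^1 = dim Z^1 - dim B^1 = 138 - 3 = 135.

135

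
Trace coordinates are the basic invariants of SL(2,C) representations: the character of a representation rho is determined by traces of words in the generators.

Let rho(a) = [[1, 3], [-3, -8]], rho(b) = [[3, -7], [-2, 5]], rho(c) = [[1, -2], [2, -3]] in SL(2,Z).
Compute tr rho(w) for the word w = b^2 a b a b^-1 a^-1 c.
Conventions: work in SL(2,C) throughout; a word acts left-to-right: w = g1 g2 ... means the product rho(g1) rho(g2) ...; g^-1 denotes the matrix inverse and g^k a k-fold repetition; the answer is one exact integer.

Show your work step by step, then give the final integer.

rho(b) = [[3, -7], [-2, 5]]
... * rho(b) = [[3, -7], [-2, 5]]  ->  [[23, -56], [-16, 39]]
... * rho(a) = [[1, 3], [-3, -8]]  ->  [[191, 517], [-133, -360]]
... * rho(b) = [[3, -7], [-2, 5]]  ->  [[-461, 1248], [321, -869]]
... * rho(a) = [[1, 3], [-3, -8]]  ->  [[-4205, -11367], [2928, 7915]]
... * rho(b^-1) = [[5, 7], [2, 3]]  ->  [[-43759, -63536], [30470, 44241]]
... * rho(a^-1) = [[-8, -3], [3, 1]]  ->  [[159464, 67741], [-111037, -47169]]
... * rho(c) = [[1, -2], [2, -3]]  ->  [[294946, -522151], [-205375, 363581]]
tr = 294946 + 363581 = 658527

658527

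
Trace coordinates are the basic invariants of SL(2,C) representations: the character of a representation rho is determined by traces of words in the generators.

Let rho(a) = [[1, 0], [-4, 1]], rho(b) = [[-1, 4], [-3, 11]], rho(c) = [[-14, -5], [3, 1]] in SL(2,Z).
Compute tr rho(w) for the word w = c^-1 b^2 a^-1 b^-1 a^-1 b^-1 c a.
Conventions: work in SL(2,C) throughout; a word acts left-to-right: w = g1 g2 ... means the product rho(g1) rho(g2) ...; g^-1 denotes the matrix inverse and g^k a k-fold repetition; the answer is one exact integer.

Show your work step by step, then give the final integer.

rho(c^-1) = [[1, 5], [-3, -14]]
... * rho(b) = [[-1, 4], [-3, 11]]  ->  [[-16, 59], [45, -166]]
... * rho(b) = [[-1, 4], [-3, 11]]  ->  [[-161, 585], [453, -1646]]
... * rho(a^-1) = [[1, 0], [4, 1]]  ->  [[2179, 585], [-6131, -1646]]
... * rho(b^-1) = [[11, -4], [3, -1]]  ->  [[25724, -9301], [-72379, 26170]]
... * rho(a^-1) = [[1, 0], [4, 1]]  ->  [[-11480, -9301], [32301, 26170]]
... * rho(b^-1) = [[11, -4], [3, -1]]  ->  [[-154183, 55221], [433821, -155374]]
... * rho(c) = [[-14, -5], [3, 1]]  ->  [[2324225, 826136], [-6539616, -2324479]]
... * rho(a) = [[1, 0], [-4, 1]]  ->  [[-980319, 826136], [2758300, -2324479]]
tr = -980319 + -2324479 = -3304798

-3304798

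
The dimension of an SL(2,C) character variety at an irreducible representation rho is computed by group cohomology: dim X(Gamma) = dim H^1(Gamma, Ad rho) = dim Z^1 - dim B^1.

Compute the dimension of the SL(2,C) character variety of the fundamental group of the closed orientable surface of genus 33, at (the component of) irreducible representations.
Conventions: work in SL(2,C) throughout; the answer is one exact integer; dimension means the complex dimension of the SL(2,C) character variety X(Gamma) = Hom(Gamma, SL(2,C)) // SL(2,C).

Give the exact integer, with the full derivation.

192

The genus-33 surface group: 2g = 66 generators, one relator prod [a_i, b_i].
A cocycle assigns one sl_2 vector per generator subject to the relator condition d_2(z) = 0: dim of the unconstrained space is 3*2g = 198.
d_2 is surjective at irreducible rho (its cokernel H^2 is dual to H^0 = 0), so dim Z^1 = 198 - 3 = 195.
dim B^1 = 3 (coboundaries, injective at irreducible rho).
dim X = dim H^1 = 195 - 3 = 192.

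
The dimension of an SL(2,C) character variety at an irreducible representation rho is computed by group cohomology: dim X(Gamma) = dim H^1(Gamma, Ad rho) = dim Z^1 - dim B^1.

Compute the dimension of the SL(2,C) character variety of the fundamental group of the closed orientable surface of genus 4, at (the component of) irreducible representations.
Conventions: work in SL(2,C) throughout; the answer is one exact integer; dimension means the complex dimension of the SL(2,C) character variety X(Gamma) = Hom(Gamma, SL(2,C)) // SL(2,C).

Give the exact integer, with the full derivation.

Gamma = pi_1(Sigma_4) = < a_1, b_1, ..., a_4, b_4 | prod [a_i, b_i] > has 2g = 8 generators and 1 relator.
Before the relator condition, cocycle space has dim 3*8 = 24.
At an irreducible rho, H^2 = coker(d_2) vanishes (Poincare duality: H^2 is dual to H^0 = invariants = 0), so d_2 is surjective onto sl_2 and dim Z^1 = 24 - 3 = 21.
As always at irreducible rho, dim B^1 = 3.
dim X = dim H^1 = 21 - 3 = 18.

18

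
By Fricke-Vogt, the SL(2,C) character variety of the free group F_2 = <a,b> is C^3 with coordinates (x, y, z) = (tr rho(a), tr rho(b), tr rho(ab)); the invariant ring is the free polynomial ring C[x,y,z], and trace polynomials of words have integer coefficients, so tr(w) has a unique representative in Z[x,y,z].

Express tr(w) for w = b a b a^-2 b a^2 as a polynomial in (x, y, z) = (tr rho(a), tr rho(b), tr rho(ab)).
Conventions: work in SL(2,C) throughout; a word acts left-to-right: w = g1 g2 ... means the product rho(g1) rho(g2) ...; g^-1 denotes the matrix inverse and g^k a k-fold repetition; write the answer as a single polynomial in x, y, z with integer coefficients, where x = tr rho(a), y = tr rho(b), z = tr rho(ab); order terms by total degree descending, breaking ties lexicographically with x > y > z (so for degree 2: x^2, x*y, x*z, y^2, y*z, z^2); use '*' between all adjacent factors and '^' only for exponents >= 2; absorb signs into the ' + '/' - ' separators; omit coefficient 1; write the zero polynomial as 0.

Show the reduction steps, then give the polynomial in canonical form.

tr(b a b a) = tr(a b)*tr(a b) - tr(1)  (split on a) = z^2 - 2
tr(b a b) = tr(b)*tr(a b) - tr(a)  (reduce the b square) = y*z - x
tr(a^2 b a b) = tr(a)*tr(b a b a) - tr(b a b)  (reduce the a square) = x*z^2 - y*z - x
tr(b a^2) = tr(a)*tr(b a) - tr(b)  (reduce the a square) = x*z - y
tr(a^2 b a) = tr(a)*tr(b a^2) - tr(b a)  (reduce the a square) = x^2*z - x*y - z
tr(b a^2 b a b) = tr(b)*tr(a^2 b a b) - tr(a^2 b a)  (reduce the b square) = x*y*z^2 - x^2*z - y^2*z + z
tr(b a b a b a) = tr(a b a b)*tr(a b) - tr(b a)  (split on a) = z^3 - 3*z
tr(b a b a b) = tr(b)*tr(a b a b) - tr(a b a)  (reduce the b square) = y*z^2 - x*z - y
tr(b a^2 b a b a) = tr(a)*tr(b a b a b a) - tr(b a b a b)  (reduce the a square) = x*z^3 - y*z^2 - 2*x*z + y
tr(a^-1 b a^2 b a b) = tr(b a^2 b a b)*tr(a) - tr(b a^2 b a b a)  (eliminate a^-1) = x^2*y*z^2 - x^3*z - x*y^2*z - x*z^3 + y*z^2 + 3*x*z - y
tr(b a b a^-2 b a^2) = tr(a^-1 b a^2 b a b)*tr(a) - tr(a^-1 b a^2 b a b a)  (eliminate a^-1) = x^3*y*z^2 - x^4*z - x^2*y^2*z - x^2*z^3 + 4*x^2*z + y^2*z - x*y - z

x^3*y*z^2 - x^4*z - x^2*y^2*z - x^2*z^3 + 4*x^2*z + y^2*z - x*y - z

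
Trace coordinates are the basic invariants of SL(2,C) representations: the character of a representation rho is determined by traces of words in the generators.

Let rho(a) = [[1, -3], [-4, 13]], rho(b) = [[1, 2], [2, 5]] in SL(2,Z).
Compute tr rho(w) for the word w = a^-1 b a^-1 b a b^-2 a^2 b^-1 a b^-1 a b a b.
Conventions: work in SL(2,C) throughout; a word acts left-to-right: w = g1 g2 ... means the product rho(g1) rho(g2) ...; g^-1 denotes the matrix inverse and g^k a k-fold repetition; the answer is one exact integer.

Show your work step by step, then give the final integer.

rho(a^-1) = [[13, 3], [4, 1]]
... * rho(b) = [[1, 2], [2, 5]]  ->  [[19, 41], [6, 13]]
... * rho(a^-1) = [[13, 3], [4, 1]]  ->  [[411, 98], [130, 31]]
... * rho(b) = [[1, 2], [2, 5]]  ->  [[607, 1312], [192, 415]]
... * rho(a) = [[1, -3], [-4, 13]]  ->  [[-4641, 15235], [-1468, 4819]]
... * rho(b^-1) = [[5, -2], [-2, 1]]  ->  [[-53675, 24517], [-16978, 7755]]
... * rho(b^-1) = [[5, -2], [-2, 1]]  ->  [[-317409, 131867], [-100400, 41711]]
... * rho(a) = [[1, -3], [-4, 13]]  ->  [[-844877, 2666498], [-267244, 843443]]
... * rho(a) = [[1, -3], [-4, 13]]  ->  [[-11510869, 37199105], [-3641016, 11766491]]
... * rho(b^-1) = [[5, -2], [-2, 1]]  ->  [[-131952555, 60220843], [-41738062, 19048523]]
... * rho(a) = [[1, -3], [-4, 13]]  ->  [[-372835927, 1178728624], [-117932154, 372844985]]
... * rho(b^-1) = [[5, -2], [-2, 1]]  ->  [[-4221636883, 1924400478], [-1335350740, 608709293]]
... * rho(a) = [[1, -3], [-4, 13]]  ->  [[-11919238795, 37682116863], [-3770187912, 11919273029]]
... * rho(b) = [[1, 2], [2, 5]]  ->  [[63444994931, 164572106725], [20068358146, 52055989321]]
... * rho(a) = [[1, -3], [-4, 13]]  ->  [[-594843431969, 1949102402632], [-188155599138, 616522786735]]
... * rho(b) = [[1, 2], [2, 5]]  ->  [[3303361373295, 8555825149222], [1044889974332, 2706302735399]]
tr = 3303361373295 + 2706302735399 = 6009664108694

6009664108694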